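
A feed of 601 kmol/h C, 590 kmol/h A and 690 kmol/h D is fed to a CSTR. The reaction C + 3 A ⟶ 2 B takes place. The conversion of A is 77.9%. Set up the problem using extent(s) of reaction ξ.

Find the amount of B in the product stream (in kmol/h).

A reacted = 0.779 × 590 = 459.6 kmol/h; ν_A = −3, so ξ = 459.6/3 = 153.2 kmol/h.
Outlet amounts (n = n₀ + ν ξ):
  C: 601 − 1(153.2) = 447.8
  A: 590 − 3(153.2) = 130.4
  B: 0 + 2(153.2) = 306.4
  D: 690 (inert)

306 kmol/h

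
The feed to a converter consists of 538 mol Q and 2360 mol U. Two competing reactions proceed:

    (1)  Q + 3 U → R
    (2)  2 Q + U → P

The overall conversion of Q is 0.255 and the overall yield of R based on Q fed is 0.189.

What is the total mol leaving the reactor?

2560 mol

Yield of R: 1ξ₁ / 538 = 0.189 → ξ₁ = 101.7 mol.
Conversion of Q: 1ξ₁ + 2ξ₂ = 0.255 × 538 = 137.2 → ξ₂ = 17.75 mol.
Outlet amounts (n = n₀ + Σ ν·ξ):
  Q: 538 − 1(101.7) − 2(17.75) = 400.8
  U: 2360 − 3(101.7) − 1(17.75) = 2037
  R: 0 + 1(101.7) = 101.7
  P: 0 + 1(17.75) = 17.75
Total out = 400.8 + 2037 + 101.7 + 17.75 = 2557 mol.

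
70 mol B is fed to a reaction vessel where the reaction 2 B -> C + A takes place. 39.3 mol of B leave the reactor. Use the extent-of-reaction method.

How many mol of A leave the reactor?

15.4 mol

For B: n = n₀ − 2ξ → 39.3 = 70 − 2ξ, giving ξ = 15.35 mol.
Outlet amounts (n = n₀ + ν ξ):
  B: 70 − 2(15.35) = 39.3
  C: 0 + 1(15.35) = 15.35
  A: 0 + 1(15.35) = 15.35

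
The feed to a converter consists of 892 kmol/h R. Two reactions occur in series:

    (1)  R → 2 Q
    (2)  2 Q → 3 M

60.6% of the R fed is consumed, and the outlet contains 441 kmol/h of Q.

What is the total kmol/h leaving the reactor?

Conversion of R: R consumed = 1ξ₁ = 0.606 × 892 → ξ₁ = 540.6 kmol/h.
Q balance: n_Q = 0 + 2ξ₁ − 2ξ₂ = 441 → ξ₂ = (2·540.6 − 441)/2 = 320.1 kmol/h.
Outlet amounts (n = n₀ + Σ ν·ξ):
  R: 892 − 1(540.6) = 351.4
  Q: 0 + 2(540.6) − 2(320.1) = 441
  M: 0 + 3(320.1) = 960.2
Total out = 351.4 + 441 + 960.2 = 1753 kmol/h.

1750 kmol/h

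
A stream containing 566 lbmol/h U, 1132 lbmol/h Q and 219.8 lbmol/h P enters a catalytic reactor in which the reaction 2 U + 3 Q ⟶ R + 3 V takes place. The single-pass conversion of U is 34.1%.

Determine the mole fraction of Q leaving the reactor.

U reacted = 0.341 × 566 = 193 lbmol/h; ν_U = −2, so ξ = 193/2 = 96.5 lbmol/h.
Outlet amounts (n = n₀ + ν ξ):
  U: 566 − 2(96.5) = 373
  Q: 1132 − 3(96.5) = 842.5
  R: 0 + 1(96.5) = 96.5
  V: 0 + 3(96.5) = 289.5
  P: 219.8 (inert)
Total out = 1821 lbmol/h; y_Q = 842.5 / 1821 = 0.4626.

0.463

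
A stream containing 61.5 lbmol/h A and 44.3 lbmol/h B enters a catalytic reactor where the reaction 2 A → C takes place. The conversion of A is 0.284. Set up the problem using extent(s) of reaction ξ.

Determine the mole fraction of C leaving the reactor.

0.09

A reacted = 0.284 × 61.5 = 17.47 lbmol/h; ν_A = −2, so ξ = 17.47/2 = 8.733 lbmol/h.
Outlet amounts (n = n₀ + ν ξ):
  A: 61.5 − 2(8.733) = 44.03
  C: 0 + 1(8.733) = 8.733
  B: 44.3 (inert)
Total out = 97.07 lbmol/h; y_C = 8.733 / 97.07 = 0.08997.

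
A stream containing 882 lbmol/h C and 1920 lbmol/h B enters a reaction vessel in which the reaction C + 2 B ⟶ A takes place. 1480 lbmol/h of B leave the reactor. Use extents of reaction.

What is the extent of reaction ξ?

ξ = 220 lbmol/h

For B: n = n₀ − 2ξ → 1480 = 1920 − 2ξ, giving ξ = 220 lbmol/h.
Outlet amounts (n = n₀ + ν ξ):
  C: 882 − 1(220) = 662
  B: 1920 − 2(220) = 1480
  A: 0 + 1(220) = 220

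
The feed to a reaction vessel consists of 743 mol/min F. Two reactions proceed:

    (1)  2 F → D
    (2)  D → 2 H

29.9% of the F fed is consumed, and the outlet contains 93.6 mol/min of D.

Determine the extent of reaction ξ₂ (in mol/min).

ξ₂ = 17.5 mol/min

Conversion of F: F consumed = 2ξ₁ = 0.299 × 743 → ξ₁ = 111.1 mol/min.
D balance: n_D = 0 + 1ξ₁ − 1ξ₂ = 93.6 → ξ₂ = (1·111.1 − 93.6)/1 = 17.48 mol/min.
Outlet amounts (n = n₀ + Σ ν·ξ):
  F: 743 − 2(111.1) = 520.8
  D: 0 + 1(111.1) − 1(17.48) = 93.6
  H: 0 + 2(17.48) = 34.96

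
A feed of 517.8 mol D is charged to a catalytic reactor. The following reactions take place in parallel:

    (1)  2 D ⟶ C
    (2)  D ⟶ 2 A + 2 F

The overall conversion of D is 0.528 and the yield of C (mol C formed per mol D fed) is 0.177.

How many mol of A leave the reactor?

180 mol

Yield of C: 1ξ₁ / 517.8 = 0.177 → ξ₁ = 91.65 mol.
Conversion of D: 2ξ₁ + 1ξ₂ = 0.528 × 517.8 = 273.4 → ξ₂ = 90.1 mol.
Outlet amounts (n = n₀ + Σ ν·ξ):
  D: 517.8 − 2(91.65) − 1(90.1) = 244.4
  C: 0 + 1(91.65) = 91.65
  A: 0 + 2(90.1) = 180.2
  F: 0 + 2(90.1) = 180.2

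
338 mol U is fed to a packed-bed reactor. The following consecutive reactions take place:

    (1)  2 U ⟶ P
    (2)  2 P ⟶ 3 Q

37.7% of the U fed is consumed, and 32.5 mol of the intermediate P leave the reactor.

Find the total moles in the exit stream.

Conversion of U: U consumed = 2ξ₁ = 0.377 × 338 → ξ₁ = 63.71 mol.
P balance: n_P = 0 + 1ξ₁ − 2ξ₂ = 32.5 → ξ₂ = (1·63.71 − 32.5)/2 = 15.61 mol.
Outlet amounts (n = n₀ + Σ ν·ξ):
  U: 338 − 2(63.71) = 210.6
  P: 0 + 1(63.71) − 2(15.61) = 32.5
  Q: 0 + 3(15.61) = 46.82
Total out = 210.6 + 32.5 + 46.82 = 289.9 mol.

290 mol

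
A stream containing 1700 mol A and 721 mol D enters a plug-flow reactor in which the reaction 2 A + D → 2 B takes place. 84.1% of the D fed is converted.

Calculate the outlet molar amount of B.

1210 mol

D reacted = 0.841 × 721 = 606.4 mol; ν_D = −1, so ξ = 606.4/1 = 606.4 mol.
Outlet amounts (n = n₀ + ν ξ):
  A: 1700 − 2(606.4) = 487.3
  D: 721 − 1(606.4) = 114.6
  B: 0 + 2(606.4) = 1213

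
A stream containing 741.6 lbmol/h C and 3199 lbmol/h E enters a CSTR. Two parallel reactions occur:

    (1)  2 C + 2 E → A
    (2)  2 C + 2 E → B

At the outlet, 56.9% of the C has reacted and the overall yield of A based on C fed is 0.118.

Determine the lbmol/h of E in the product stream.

Yield of A: 1ξ₁ / 741.6 = 0.118 → ξ₁ = 87.51 lbmol/h.
Conversion of C: 2ξ₁ + 2ξ₂ = 0.569 × 741.6 = 422 → ξ₂ = 123.5 lbmol/h.
Outlet amounts (n = n₀ + Σ ν·ξ):
  C: 741.6 − 2(87.51) − 2(123.5) = 319.6
  E: 3199 − 2(87.51) − 2(123.5) = 2777
  A: 0 + 1(87.51) = 87.51
  B: 0 + 1(123.5) = 123.5

2780 lbmol/h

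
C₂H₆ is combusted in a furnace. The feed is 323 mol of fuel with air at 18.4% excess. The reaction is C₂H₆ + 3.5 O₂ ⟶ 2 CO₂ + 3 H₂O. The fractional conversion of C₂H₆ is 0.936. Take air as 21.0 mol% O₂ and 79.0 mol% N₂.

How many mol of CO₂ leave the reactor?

Stoichiometric O₂ = 3.5 × 323 = 1130 mol; O₂ fed = 1130 × 1.184 = 1339 mol.
N₂ fed = 1339 × 79/21 = 5035 mol.
Fuel reacted = 0.936 × 323 → ξ = 302.3 mol.
Outlet (n = n₀ + ν ξ):
  C₂H₆: 323 − 1(302.3) = 20.67
  O₂: 1339 − 3.5(302.3) = 280.4
  N₂: 5035 (inert)
  CO₂: 0 + 2(302.3) = 604.7
  H₂O: 0 + 3(302.3) = 907

605 mol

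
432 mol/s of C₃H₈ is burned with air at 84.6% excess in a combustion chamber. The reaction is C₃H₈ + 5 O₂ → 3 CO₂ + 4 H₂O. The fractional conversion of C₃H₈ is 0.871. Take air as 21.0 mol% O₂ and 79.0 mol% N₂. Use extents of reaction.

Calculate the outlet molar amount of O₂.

Stoichiometric O₂ = 5 × 432 = 2160 mol/s; O₂ fed = 2160 × 1.846 = 3987 mol/s.
N₂ fed = 3987 × 79/21 = 15000 mol/s.
Fuel reacted = 0.871 × 432 → ξ = 376.3 mol/s.
Outlet (n = n₀ + ν ξ):
  C₃H₈: 432 − 1(376.3) = 55.73
  O₂: 3987 − 5(376.3) = 2106
  N₂: 15000 (inert)
  CO₂: 0 + 3(376.3) = 1129
  H₂O: 0 + 4(376.3) = 1505

2110 mol/s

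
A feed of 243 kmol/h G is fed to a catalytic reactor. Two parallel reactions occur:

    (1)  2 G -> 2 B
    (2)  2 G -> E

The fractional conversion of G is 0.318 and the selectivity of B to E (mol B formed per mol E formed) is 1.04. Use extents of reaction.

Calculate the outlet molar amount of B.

Conversion of G: G consumed = 0.318 × 243 = 77.27 kmol/h = 2ξ₁ + 2ξ₂.
Selectivity: 2ξ₁ / (1ξ₂) = 1.04 → ξ₁ = 0.52 ξ₂.
Substitute: (2·0.52 + 2) ξ₂ = 77.27 → ξ₂ = 25.42 kmol/h, ξ₁ = 13.22 kmol/h.
Outlet amounts (n = n₀ + Σ ν·ξ):
  G: 243 − 2(13.22) − 2(25.42) = 165.7
  B: 0 + 2(13.22) = 26.44
  E: 0 + 1(25.42) = 25.42

26.4 kmol/h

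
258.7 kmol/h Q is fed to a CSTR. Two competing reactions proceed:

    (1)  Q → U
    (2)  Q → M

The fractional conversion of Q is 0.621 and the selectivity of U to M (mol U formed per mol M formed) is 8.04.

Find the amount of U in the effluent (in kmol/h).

Conversion of Q: Q consumed = 0.621 × 258.7 = 160.7 kmol/h = 1ξ₁ + 1ξ₂.
Selectivity: 1ξ₁ / (1ξ₂) = 8.04 → ξ₁ = 8.04 ξ₂.
Substitute: (1·8.04 + 1) ξ₂ = 160.7 → ξ₂ = 17.77 kmol/h, ξ₁ = 142.9 kmol/h.
Outlet amounts (n = n₀ + Σ ν·ξ):
  Q: 258.7 − 1(142.9) − 1(17.77) = 98.05
  U: 0 + 1(142.9) = 142.9
  M: 0 + 1(17.77) = 17.77

143 kmol/h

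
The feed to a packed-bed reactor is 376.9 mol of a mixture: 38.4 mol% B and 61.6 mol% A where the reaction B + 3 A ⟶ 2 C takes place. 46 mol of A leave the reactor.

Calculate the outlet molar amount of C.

For A: n = n₀ − 3ξ → 46 = 232.2 − 3ξ, giving ξ = 62.06 mol.
Outlet amounts (n = n₀ + ν ξ):
  B: 144.7 − 1(62.06) = 82.67
  A: 232.2 − 3(62.06) = 46
  C: 0 + 2(62.06) = 124.1

124 mol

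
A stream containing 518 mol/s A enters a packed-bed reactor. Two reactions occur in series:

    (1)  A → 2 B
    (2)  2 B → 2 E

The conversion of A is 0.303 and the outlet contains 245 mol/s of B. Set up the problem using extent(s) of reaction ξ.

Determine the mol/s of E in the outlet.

Conversion of A: A consumed = 1ξ₁ = 0.303 × 518 → ξ₁ = 157 mol/s.
B balance: n_B = 0 + 2ξ₁ − 2ξ₂ = 245 → ξ₂ = (2·157 − 245)/2 = 34.45 mol/s.
Outlet amounts (n = n₀ + Σ ν·ξ):
  A: 518 − 1(157) = 361
  B: 0 + 2(157) − 2(34.45) = 245
  E: 0 + 2(34.45) = 68.91

68.9 mol/s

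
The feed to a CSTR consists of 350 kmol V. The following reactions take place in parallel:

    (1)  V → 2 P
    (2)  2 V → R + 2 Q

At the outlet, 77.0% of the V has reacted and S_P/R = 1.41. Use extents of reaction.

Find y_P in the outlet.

Conversion of V: V consumed = 0.77 × 350 = 269.5 kmol = 1ξ₁ + 2ξ₂.
Selectivity: 2ξ₁ / (1ξ₂) = 1.41 → ξ₁ = 0.705 ξ₂.
Substitute: (1·0.705 + 2) ξ₂ = 269.5 → ξ₂ = 99.63 kmol, ξ₁ = 70.24 kmol.
Outlet amounts (n = n₀ + Σ ν·ξ):
  V: 350 − 1(70.24) − 2(99.63) = 80.5
  P: 0 + 2(70.24) = 140.5
  R: 0 + 1(99.63) = 99.63
  Q: 0 + 2(99.63) = 199.3
Total out = 519.9 kmol; y_P = 140.5 / 519.9 = 0.2702.

0.27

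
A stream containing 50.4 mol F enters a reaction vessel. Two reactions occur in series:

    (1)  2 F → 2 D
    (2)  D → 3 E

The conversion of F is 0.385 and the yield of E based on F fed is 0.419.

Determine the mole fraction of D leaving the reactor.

0.192

Conversion of F: F consumed = 2ξ₁ = 0.385 × 50.4 → ξ₁ = 9.702 mol.
Yield of E: 3ξ₂ / 50.4 = 0.419 → ξ₂ = 7.039 mol.
Outlet amounts (n = n₀ + Σ ν·ξ):
  F: 50.4 − 2(9.702) = 31
  D: 0 + 2(9.702) − 1(7.039) = 12.36
  E: 0 + 3(7.039) = 21.12
Total out = 64.48 mol; y_D = 12.36 / 64.48 = 0.1918.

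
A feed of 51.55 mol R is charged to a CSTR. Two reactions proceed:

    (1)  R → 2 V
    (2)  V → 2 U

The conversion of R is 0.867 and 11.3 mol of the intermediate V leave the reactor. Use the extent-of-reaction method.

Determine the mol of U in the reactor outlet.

Conversion of R: R consumed = 1ξ₁ = 0.867 × 51.55 → ξ₁ = 44.69 mol.
V balance: n_V = 0 + 2ξ₁ − 1ξ₂ = 11.3 → ξ₂ = (2·44.69 − 11.3)/1 = 78.09 mol.
Outlet amounts (n = n₀ + Σ ν·ξ):
  R: 51.55 − 1(44.69) = 6.856
  V: 0 + 2(44.69) − 1(78.09) = 11.3
  U: 0 + 2(78.09) = 156.2

156 mol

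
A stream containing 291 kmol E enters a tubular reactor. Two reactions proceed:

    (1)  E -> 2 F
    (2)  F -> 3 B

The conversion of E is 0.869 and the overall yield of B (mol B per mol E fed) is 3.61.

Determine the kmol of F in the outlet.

Conversion of E: E consumed = 1ξ₁ = 0.869 × 291 → ξ₁ = 252.9 kmol.
Yield of B: 3ξ₂ / 291 = 3.61 → ξ₂ = 350.2 kmol.
Outlet amounts (n = n₀ + Σ ν·ξ):
  E: 291 − 1(252.9) = 38.12
  F: 0 + 2(252.9) − 1(350.2) = 155.6
  B: 0 + 3(350.2) = 1051

156 kmol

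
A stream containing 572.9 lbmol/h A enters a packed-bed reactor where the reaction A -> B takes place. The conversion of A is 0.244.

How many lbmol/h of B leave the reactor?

A reacted = 0.244 × 572.9 = 139.8 lbmol/h; ν_A = −1, so ξ = 139.8/1 = 139.8 lbmol/h.
Outlet amounts (n = n₀ + ν ξ):
  A: 572.9 − 1(139.8) = 433.1
  B: 0 + 1(139.8) = 139.8

140 lbmol/h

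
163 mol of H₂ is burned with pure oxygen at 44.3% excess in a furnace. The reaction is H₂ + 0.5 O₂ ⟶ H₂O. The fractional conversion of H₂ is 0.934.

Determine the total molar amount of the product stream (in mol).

Stoichiometric O₂ = 0.5 × 163 = 81.5 mol; O₂ fed = 81.5 × 1.443 = 117.6 mol.
Fuel reacted = 0.934 × 163 → ξ = 152.2 mol.
Outlet (n = n₀ + ν ξ):
  H₂: 163 − 1(152.2) = 10.76
  O₂: 117.6 − 0.5(152.2) = 41.48
  H₂O: 0 + 1(152.2) = 152.2
Total out = 10.76 + 41.48 + 152.2 = 204.5 mol.

204 mol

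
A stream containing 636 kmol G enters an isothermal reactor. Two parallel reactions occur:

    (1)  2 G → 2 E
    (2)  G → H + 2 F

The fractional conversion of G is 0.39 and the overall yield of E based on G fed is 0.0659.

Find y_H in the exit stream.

Yield of E: 2ξ₁ / 636 = 0.0659 → ξ₁ = 20.96 kmol.
Conversion of G: 2ξ₁ + 1ξ₂ = 0.39 × 636 = 248 → ξ₂ = 206.1 kmol.
Outlet amounts (n = n₀ + Σ ν·ξ):
  G: 636 − 2(20.96) − 1(206.1) = 388
  E: 0 + 2(20.96) = 41.91
  H: 0 + 1(206.1) = 206.1
  F: 0 + 2(206.1) = 412.3
Total out = 1048 kmol; y_H = 206.1 / 1048 = 0.1966.

0.197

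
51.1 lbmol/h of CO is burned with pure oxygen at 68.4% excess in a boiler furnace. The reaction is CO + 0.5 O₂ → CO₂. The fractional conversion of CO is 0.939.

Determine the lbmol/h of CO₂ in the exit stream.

Stoichiometric O₂ = 0.5 × 51.1 = 25.55 lbmol/h; O₂ fed = 25.55 × 1.684 = 43.03 lbmol/h.
Fuel reacted = 0.939 × 51.1 → ξ = 47.98 lbmol/h.
Outlet (n = n₀ + ν ξ):
  CO: 51.1 − 1(47.98) = 3.117
  O₂: 43.03 − 0.5(47.98) = 19.03
  CO₂: 0 + 1(47.98) = 47.98

48 lbmol/h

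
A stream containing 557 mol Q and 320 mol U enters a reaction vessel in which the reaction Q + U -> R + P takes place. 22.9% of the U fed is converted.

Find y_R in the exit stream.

0.0836

U reacted = 0.229 × 320 = 73.28 mol; ν_U = −1, so ξ = 73.28/1 = 73.28 mol.
Outlet amounts (n = n₀ + ν ξ):
  Q: 557 − 1(73.28) = 483.7
  U: 320 − 1(73.28) = 246.7
  R: 0 + 1(73.28) = 73.28
  P: 0 + 1(73.28) = 73.28
Total out = 877 mol; y_R = 73.28 / 877 = 0.08356.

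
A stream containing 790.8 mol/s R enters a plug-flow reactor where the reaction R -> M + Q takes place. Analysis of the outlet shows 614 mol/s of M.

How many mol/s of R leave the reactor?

For M: n = n₀ + 1ξ → 614 = 0 + 1ξ, giving ξ = 614 mol/s.
Outlet amounts (n = n₀ + ν ξ):
  R: 790.8 − 1(614) = 176.8
  M: 0 + 1(614) = 614
  Q: 0 + 1(614) = 614

177 mol/s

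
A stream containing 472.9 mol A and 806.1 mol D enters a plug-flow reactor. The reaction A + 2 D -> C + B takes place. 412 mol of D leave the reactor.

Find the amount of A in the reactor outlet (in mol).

For D: n = n₀ − 2ξ → 412 = 806.1 − 2ξ, giving ξ = 197.1 mol.
Outlet amounts (n = n₀ + ν ξ):
  A: 472.9 − 1(197.1) = 275.8
  D: 806.1 − 2(197.1) = 412
  C: 0 + 1(197.1) = 197.1
  B: 0 + 1(197.1) = 197.1

276 mol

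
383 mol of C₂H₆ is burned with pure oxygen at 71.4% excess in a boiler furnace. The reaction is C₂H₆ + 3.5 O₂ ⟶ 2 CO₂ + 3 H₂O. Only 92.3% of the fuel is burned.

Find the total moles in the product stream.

Stoichiometric O₂ = 3.5 × 383 = 1340 mol; O₂ fed = 1340 × 1.714 = 2298 mol.
Fuel reacted = 0.923 × 383 → ξ = 353.5 mol.
Outlet (n = n₀ + ν ξ):
  C₂H₆: 383 − 1(353.5) = 29.49
  O₂: 2298 − 3.5(353.5) = 1060
  CO₂: 0 + 2(353.5) = 707
  H₂O: 0 + 3(353.5) = 1061
Total out = 29.49 + 1060 + 707 + 1061 = 2857 mol.

2860 mol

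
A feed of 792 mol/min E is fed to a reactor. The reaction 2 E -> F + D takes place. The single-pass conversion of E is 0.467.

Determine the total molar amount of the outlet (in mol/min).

E reacted = 0.467 × 792 = 369.9 mol/min; ν_E = −2, so ξ = 369.9/2 = 184.9 mol/min.
Outlet amounts (n = n₀ + ν ξ):
  E: 792 − 2(184.9) = 422.1
  F: 0 + 1(184.9) = 184.9
  D: 0 + 1(184.9) = 184.9
Total out = 422.1 + 184.9 + 184.9 = 792 mol/min.

792 mol/min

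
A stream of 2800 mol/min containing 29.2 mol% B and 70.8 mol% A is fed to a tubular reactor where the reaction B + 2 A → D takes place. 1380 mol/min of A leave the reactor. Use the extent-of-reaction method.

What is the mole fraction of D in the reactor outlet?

0.137

For A: n = n₀ − 2ξ → 1380 = 1982 − 2ξ, giving ξ = 301.2 mol/min.
Outlet amounts (n = n₀ + ν ξ):
  B: 817.6 − 1(301.2) = 516.4
  A: 1982 − 2(301.2) = 1380
  D: 0 + 1(301.2) = 301.2
Total out = 2198 mol/min; y_D = 301.2 / 2198 = 0.1371.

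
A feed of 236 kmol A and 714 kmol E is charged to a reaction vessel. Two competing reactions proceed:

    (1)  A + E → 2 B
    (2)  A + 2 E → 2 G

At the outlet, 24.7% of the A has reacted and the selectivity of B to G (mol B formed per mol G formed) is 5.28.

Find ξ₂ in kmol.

Conversion of A: A consumed = 0.247 × 236 = 58.29 kmol = 1ξ₁ + 1ξ₂.
Selectivity: 2ξ₁ / (2ξ₂) = 5.28 → ξ₁ = 5.28 ξ₂.
Substitute: (1·5.28 + 1) ξ₂ = 58.29 → ξ₂ = 9.282 kmol, ξ₁ = 49.01 kmol.
Outlet amounts (n = n₀ + Σ ν·ξ):
  A: 236 − 1(49.01) − 1(9.282) = 177.7
  E: 714 − 1(49.01) − 2(9.282) = 646.4
  B: 0 + 2(49.01) = 98.02
  G: 0 + 2(9.282) = 18.56

ξ₂ = 9.28 kmol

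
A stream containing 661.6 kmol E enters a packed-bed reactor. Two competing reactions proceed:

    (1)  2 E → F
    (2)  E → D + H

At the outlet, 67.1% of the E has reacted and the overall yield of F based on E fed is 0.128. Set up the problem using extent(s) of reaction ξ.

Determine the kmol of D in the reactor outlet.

275 kmol

Yield of F: 1ξ₁ / 661.6 = 0.128 → ξ₁ = 84.68 kmol.
Conversion of E: 2ξ₁ + 1ξ₂ = 0.671 × 661.6 = 443.9 → ξ₂ = 274.6 kmol.
Outlet amounts (n = n₀ + Σ ν·ξ):
  E: 661.6 − 2(84.68) − 1(274.6) = 217.7
  F: 0 + 1(84.68) = 84.68
  D: 0 + 1(274.6) = 274.6
  H: 0 + 1(274.6) = 274.6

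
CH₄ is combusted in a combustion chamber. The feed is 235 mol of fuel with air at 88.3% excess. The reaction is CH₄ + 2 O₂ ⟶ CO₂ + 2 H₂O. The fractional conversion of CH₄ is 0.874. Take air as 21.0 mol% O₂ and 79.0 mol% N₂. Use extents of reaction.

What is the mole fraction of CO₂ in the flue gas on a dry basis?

0.0509

Stoichiometric O₂ = 2 × 235 = 470 mol; O₂ fed = 470 × 1.883 = 885 mol.
N₂ fed = 885 × 79/21 = 3329 mol.
Fuel reacted = 0.874 × 235 → ξ = 205.4 mol.
Outlet (n = n₀ + ν ξ):
  CH₄: 235 − 1(205.4) = 29.61
  O₂: 885 − 2(205.4) = 474.2
  N₂: 3329 (inert)
  CO₂: 0 + 1(205.4) = 205.4
  H₂O: 0 + 2(205.4) = 410.8
Dry total = 4039 mol; y_CO₂ (dry) = 205.4 / 4039 = 0.05086.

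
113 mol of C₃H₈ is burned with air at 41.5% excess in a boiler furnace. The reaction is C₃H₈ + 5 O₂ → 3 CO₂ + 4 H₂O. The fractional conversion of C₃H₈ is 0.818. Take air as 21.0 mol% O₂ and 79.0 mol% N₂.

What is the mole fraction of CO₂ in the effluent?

0.0691

Stoichiometric O₂ = 5 × 113 = 565 mol; O₂ fed = 565 × 1.415 = 799.5 mol.
N₂ fed = 799.5 × 79/21 = 3008 mol.
Fuel reacted = 0.818 × 113 → ξ = 92.43 mol.
Outlet (n = n₀ + ν ξ):
  C₃H₈: 113 − 1(92.43) = 20.57
  O₂: 799.5 − 5(92.43) = 337.3
  N₂: 3008 (inert)
  CO₂: 0 + 3(92.43) = 277.3
  H₂O: 0 + 4(92.43) = 369.7
Total out = 4012 mol; y_CO₂ = 277.3 / 4012 = 0.06911.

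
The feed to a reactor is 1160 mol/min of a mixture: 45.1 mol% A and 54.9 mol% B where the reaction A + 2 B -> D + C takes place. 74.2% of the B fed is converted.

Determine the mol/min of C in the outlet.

B reacted = 0.742 × 636.8 = 472.5 mol/min; ν_B = −2, so ξ = 472.5/2 = 236.3 mol/min.
Outlet amounts (n = n₀ + ν ξ):
  A: 523.2 − 1(236.3) = 286.9
  B: 636.8 − 2(236.3) = 164.3
  D: 0 + 1(236.3) = 236.3
  C: 0 + 1(236.3) = 236.3

236 mol/min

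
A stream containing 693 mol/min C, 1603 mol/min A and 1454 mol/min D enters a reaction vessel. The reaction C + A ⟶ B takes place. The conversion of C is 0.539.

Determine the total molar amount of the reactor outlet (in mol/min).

3380 mol/min

C reacted = 0.539 × 693 = 373.5 mol/min; ν_C = −1, so ξ = 373.5/1 = 373.5 mol/min.
Outlet amounts (n = n₀ + ν ξ):
  C: 693 − 1(373.5) = 319.5
  A: 1603 − 1(373.5) = 1229
  B: 0 + 1(373.5) = 373.5
  D: 1454 (inert)
Total out = 319.5 + 1229 + 373.5 + 1454 = 3376 mol/min.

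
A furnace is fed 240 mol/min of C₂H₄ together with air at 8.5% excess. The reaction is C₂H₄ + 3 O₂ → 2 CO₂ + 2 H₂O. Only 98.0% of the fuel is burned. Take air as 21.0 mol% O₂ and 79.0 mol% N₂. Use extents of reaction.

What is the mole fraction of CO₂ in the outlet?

Stoichiometric O₂ = 3 × 240 = 720 mol/min; O₂ fed = 720 × 1.085 = 781.2 mol/min.
N₂ fed = 781.2 × 79/21 = 2939 mol/min.
Fuel reacted = 0.98 × 240 → ξ = 235.2 mol/min.
Outlet (n = n₀ + ν ξ):
  C₂H₄: 240 − 1(235.2) = 4.8
  O₂: 781.2 − 3(235.2) = 75.6
  N₂: 2939 (inert)
  CO₂: 0 + 2(235.2) = 470.4
  H₂O: 0 + 2(235.2) = 470.4
Total out = 3960 mol/min; y_CO₂ = 470.4 / 3960 = 0.1188.

0.119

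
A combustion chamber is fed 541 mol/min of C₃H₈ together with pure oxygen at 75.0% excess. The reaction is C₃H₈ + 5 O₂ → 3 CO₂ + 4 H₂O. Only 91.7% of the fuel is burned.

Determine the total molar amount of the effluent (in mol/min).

5770 mol/min

Stoichiometric O₂ = 5 × 541 = 2705 mol/min; O₂ fed = 2705 × 1.750 = 4734 mol/min.
Fuel reacted = 0.917 × 541 → ξ = 496.1 mol/min.
Outlet (n = n₀ + ν ξ):
  C₃H₈: 541 − 1(496.1) = 44.9
  O₂: 4734 − 5(496.1) = 2253
  CO₂: 0 + 3(496.1) = 1488
  H₂O: 0 + 4(496.1) = 1984
Total out = 44.9 + 2253 + 1488 + 1984 = 5771 mol/min.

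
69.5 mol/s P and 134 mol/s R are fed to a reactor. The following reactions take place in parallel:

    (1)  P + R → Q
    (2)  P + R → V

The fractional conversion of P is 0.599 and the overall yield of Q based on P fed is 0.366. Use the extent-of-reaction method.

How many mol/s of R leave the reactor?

92.4 mol/s

Yield of Q: 1ξ₁ / 69.5 = 0.366 → ξ₁ = 25.44 mol/s.
Conversion of P: 1ξ₁ + 1ξ₂ = 0.599 × 69.5 = 41.63 → ξ₂ = 16.19 mol/s.
Outlet amounts (n = n₀ + Σ ν·ξ):
  P: 69.5 − 1(25.44) − 1(16.19) = 27.87
  R: 134 − 1(25.44) − 1(16.19) = 92.37
  Q: 0 + 1(25.44) = 25.44
  V: 0 + 1(16.19) = 16.19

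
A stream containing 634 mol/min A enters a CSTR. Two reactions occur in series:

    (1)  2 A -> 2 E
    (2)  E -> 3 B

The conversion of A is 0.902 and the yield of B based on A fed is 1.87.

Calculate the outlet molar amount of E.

Conversion of A: A consumed = 2ξ₁ = 0.902 × 634 → ξ₁ = 285.9 mol/min.
Yield of B: 3ξ₂ / 634 = 1.87 → ξ₂ = 395.2 mol/min.
Outlet amounts (n = n₀ + Σ ν·ξ):
  A: 634 − 2(285.9) = 62.13
  E: 0 + 2(285.9) − 1(395.2) = 176.7
  B: 0 + 3(395.2) = 1186

177 mol/min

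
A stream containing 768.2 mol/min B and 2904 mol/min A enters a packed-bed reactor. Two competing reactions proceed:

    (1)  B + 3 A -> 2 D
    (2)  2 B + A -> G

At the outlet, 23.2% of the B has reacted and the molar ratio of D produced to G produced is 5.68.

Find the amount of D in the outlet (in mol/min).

209 mol/min

Conversion of B: B consumed = 0.232 × 768.2 = 178.2 mol/min = 1ξ₁ + 2ξ₂.
Selectivity: 2ξ₁ / (1ξ₂) = 5.68 → ξ₁ = 2.84 ξ₂.
Substitute: (1·2.84 + 2) ξ₂ = 178.2 → ξ₂ = 36.82 mol/min, ξ₁ = 104.6 mol/min.
Outlet amounts (n = n₀ + Σ ν·ξ):
  B: 768.2 − 1(104.6) − 2(36.82) = 590
  A: 2904 − 3(104.6) − 1(36.82) = 2553
  D: 0 + 2(104.6) = 209.2
  G: 0 + 1(36.82) = 36.82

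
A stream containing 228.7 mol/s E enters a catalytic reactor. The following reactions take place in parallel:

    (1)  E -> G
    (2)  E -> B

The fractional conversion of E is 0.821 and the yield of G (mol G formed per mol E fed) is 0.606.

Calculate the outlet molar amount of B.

49.2 mol/s

Yield of G: 1ξ₁ / 228.7 = 0.606 → ξ₁ = 138.6 mol/s.
Conversion of E: 1ξ₁ + 1ξ₂ = 0.821 × 228.7 = 187.8 → ξ₂ = 49.17 mol/s.
Outlet amounts (n = n₀ + Σ ν·ξ):
  E: 228.7 − 1(138.6) − 1(49.17) = 40.94
  G: 0 + 1(138.6) = 138.6
  B: 0 + 1(49.17) = 49.17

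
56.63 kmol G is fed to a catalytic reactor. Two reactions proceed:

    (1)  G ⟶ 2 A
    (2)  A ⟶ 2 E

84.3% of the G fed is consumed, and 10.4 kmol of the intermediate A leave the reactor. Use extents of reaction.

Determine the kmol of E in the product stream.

Conversion of G: G consumed = 1ξ₁ = 0.843 × 56.63 → ξ₁ = 47.74 kmol.
A balance: n_A = 0 + 2ξ₁ − 1ξ₂ = 10.4 → ξ₂ = (2·47.74 − 10.4)/1 = 85.08 kmol.
Outlet amounts (n = n₀ + Σ ν·ξ):
  G: 56.63 − 1(47.74) = 8.891
  A: 0 + 2(47.74) − 1(85.08) = 10.4
  E: 0 + 2(85.08) = 170.2

170 kmol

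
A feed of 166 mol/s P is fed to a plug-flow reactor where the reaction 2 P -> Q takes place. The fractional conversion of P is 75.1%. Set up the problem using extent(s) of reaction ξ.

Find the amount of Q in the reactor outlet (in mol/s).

P reacted = 0.751 × 166 = 124.7 mol/s; ν_P = −2, so ξ = 124.7/2 = 62.33 mol/s.
Outlet amounts (n = n₀ + ν ξ):
  P: 166 − 2(62.33) = 41.33
  Q: 0 + 1(62.33) = 62.33

62.3 mol/s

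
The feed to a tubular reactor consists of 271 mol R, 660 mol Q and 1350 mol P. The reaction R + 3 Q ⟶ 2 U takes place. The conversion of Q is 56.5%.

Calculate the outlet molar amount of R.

Q reacted = 0.565 × 660 = 372.9 mol; ν_Q = −3, so ξ = 372.9/3 = 124.3 mol.
Outlet amounts (n = n₀ + ν ξ):
  R: 271 − 1(124.3) = 146.7
  Q: 660 − 3(124.3) = 287.1
  U: 0 + 2(124.3) = 248.6
  P: 1350 (inert)

147 mol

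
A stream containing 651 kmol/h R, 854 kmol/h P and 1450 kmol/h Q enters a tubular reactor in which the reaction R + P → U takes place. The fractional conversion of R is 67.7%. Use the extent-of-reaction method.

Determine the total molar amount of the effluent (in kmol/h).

2510 kmol/h

R reacted = 0.677 × 651 = 440.7 kmol/h; ν_R = −1, so ξ = 440.7/1 = 440.7 kmol/h.
Outlet amounts (n = n₀ + ν ξ):
  R: 651 − 1(440.7) = 210.3
  P: 854 − 1(440.7) = 413.3
  U: 0 + 1(440.7) = 440.7
  Q: 1450 (inert)
Total out = 210.3 + 413.3 + 440.7 + 1450 = 2514 kmol/h.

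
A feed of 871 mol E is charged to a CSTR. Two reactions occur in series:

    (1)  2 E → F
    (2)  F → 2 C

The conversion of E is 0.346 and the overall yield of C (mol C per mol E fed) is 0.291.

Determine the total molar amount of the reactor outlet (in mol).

847 mol

Conversion of E: E consumed = 2ξ₁ = 0.346 × 871 → ξ₁ = 150.7 mol.
Yield of C: 2ξ₂ / 871 = 0.291 → ξ₂ = 126.7 mol.
Outlet amounts (n = n₀ + Σ ν·ξ):
  E: 871 − 2(150.7) = 569.6
  F: 0 + 1(150.7) − 1(126.7) = 23.95
  C: 0 + 2(126.7) = 253.5
Total out = 569.6 + 23.95 + 253.5 = 847 mol.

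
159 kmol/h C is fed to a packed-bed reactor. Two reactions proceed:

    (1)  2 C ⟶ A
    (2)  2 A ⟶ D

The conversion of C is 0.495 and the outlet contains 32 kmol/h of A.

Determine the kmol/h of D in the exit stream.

3.68 kmol/h

Conversion of C: C consumed = 2ξ₁ = 0.495 × 159 → ξ₁ = 39.35 kmol/h.
A balance: n_A = 0 + 1ξ₁ − 2ξ₂ = 32 → ξ₂ = (1·39.35 − 32)/2 = 3.676 kmol/h.
Outlet amounts (n = n₀ + Σ ν·ξ):
  C: 159 − 2(39.35) = 80.3
  A: 0 + 1(39.35) − 2(3.676) = 32
  D: 0 + 1(3.676) = 3.676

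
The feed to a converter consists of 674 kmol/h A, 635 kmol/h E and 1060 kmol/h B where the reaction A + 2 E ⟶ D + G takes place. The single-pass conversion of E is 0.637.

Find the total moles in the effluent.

E reacted = 0.637 × 635 = 404.5 kmol/h; ν_E = −2, so ξ = 404.5/2 = 202.2 kmol/h.
Outlet amounts (n = n₀ + ν ξ):
  A: 674 − 1(202.2) = 471.8
  E: 635 − 2(202.2) = 230.5
  D: 0 + 1(202.2) = 202.2
  G: 0 + 1(202.2) = 202.2
  B: 1060 (inert)
Total out = 471.8 + 230.5 + 202.2 + 202.2 + 1060 = 2167 kmol/h.

2170 kmol/h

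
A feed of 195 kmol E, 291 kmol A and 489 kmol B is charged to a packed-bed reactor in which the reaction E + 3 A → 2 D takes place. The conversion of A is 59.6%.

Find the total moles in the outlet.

859 kmol

A reacted = 0.596 × 291 = 173.4 kmol; ν_A = −3, so ξ = 173.4/3 = 57.81 kmol.
Outlet amounts (n = n₀ + ν ξ):
  E: 195 − 1(57.81) = 137.2
  A: 291 − 3(57.81) = 117.6
  D: 0 + 2(57.81) = 115.6
  B: 489 (inert)
Total out = 137.2 + 117.6 + 115.6 + 489 = 859.4 kmol.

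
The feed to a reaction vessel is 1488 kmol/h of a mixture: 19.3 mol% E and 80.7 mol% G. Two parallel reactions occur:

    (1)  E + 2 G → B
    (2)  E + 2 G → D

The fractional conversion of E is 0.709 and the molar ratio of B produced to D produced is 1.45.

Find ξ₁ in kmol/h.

Conversion of E: E consumed = 0.709 × 287.2 = 203.6 kmol/h = 1ξ₁ + 1ξ₂.
Selectivity: 1ξ₁ / (1ξ₂) = 1.45 → ξ₁ = 1.45 ξ₂.
Substitute: (1·1.45 + 1) ξ₂ = 203.6 → ξ₂ = 83.11 kmol/h, ξ₁ = 120.5 kmol/h.
Outlet amounts (n = n₀ + Σ ν·ξ):
  E: 287.2 − 1(120.5) − 1(83.11) = 83.57
  G: 1201 − 2(120.5) − 2(83.11) = 793.6
  B: 0 + 1(120.5) = 120.5
  D: 0 + 1(83.11) = 83.11

ξ₁ = 121 kmol/h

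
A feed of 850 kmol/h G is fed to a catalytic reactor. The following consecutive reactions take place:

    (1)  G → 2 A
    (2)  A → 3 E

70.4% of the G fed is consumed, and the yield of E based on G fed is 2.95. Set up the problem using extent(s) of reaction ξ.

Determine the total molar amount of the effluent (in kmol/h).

3120 kmol/h

Conversion of G: G consumed = 1ξ₁ = 0.704 × 850 → ξ₁ = 598.4 kmol/h.
Yield of E: 3ξ₂ / 850 = 2.95 → ξ₂ = 835.8 kmol/h.
Outlet amounts (n = n₀ + Σ ν·ξ):
  G: 850 − 1(598.4) = 251.6
  A: 0 + 2(598.4) − 1(835.8) = 361
  E: 0 + 3(835.8) = 2508
Total out = 251.6 + 361 + 2508 = 3120 kmol/h.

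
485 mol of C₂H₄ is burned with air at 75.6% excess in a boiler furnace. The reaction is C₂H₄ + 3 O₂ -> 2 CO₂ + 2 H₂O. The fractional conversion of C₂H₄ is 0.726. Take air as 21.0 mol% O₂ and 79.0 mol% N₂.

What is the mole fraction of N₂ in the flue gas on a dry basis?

0.804

Stoichiometric O₂ = 3 × 485 = 1455 mol; O₂ fed = 1455 × 1.756 = 2555 mol.
N₂ fed = 2555 × 79/21 = 9612 mol.
Fuel reacted = 0.726 × 485 → ξ = 352.1 mol.
Outlet (n = n₀ + ν ξ):
  C₂H₄: 485 − 1(352.1) = 132.9
  O₂: 2555 − 3(352.1) = 1499
  N₂: 9612 (inert)
  CO₂: 0 + 2(352.1) = 704.2
  H₂O: 0 + 2(352.1) = 704.2
Dry total = 11950 mol; y_N₂ (dry) = 9612 / 11950 = 0.8045.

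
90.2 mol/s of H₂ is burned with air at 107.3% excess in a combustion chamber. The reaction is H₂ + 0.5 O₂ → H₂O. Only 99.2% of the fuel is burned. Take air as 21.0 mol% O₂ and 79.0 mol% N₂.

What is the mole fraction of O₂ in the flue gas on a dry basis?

0.122

Stoichiometric O₂ = 0.5 × 90.2 = 45.1 mol/s; O₂ fed = 45.1 × 2.073 = 93.49 mol/s.
N₂ fed = 93.49 × 79/21 = 351.7 mol/s.
Fuel reacted = 0.992 × 90.2 → ξ = 89.48 mol/s.
Outlet (n = n₀ + ν ξ):
  H₂: 90.2 − 1(89.48) = 0.7216
  O₂: 93.49 − 0.5(89.48) = 48.75
  N₂: 351.7 (inert)
  H₂O: 0 + 1(89.48) = 89.48
Dry total = 401.2 mol/s; y_O₂ (dry) = 48.75 / 401.2 = 0.1215.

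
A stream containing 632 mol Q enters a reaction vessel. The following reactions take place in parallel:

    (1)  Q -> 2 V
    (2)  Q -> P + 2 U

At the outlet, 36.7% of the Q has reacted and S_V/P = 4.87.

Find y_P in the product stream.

Conversion of Q: Q consumed = 0.367 × 632 = 231.9 mol = 1ξ₁ + 1ξ₂.
Selectivity: 2ξ₁ / (1ξ₂) = 4.87 → ξ₁ = 2.435 ξ₂.
Substitute: (1·2.435 + 1) ξ₂ = 231.9 → ξ₂ = 67.52 mol, ξ₁ = 164.4 mol.
Outlet amounts (n = n₀ + Σ ν·ξ):
  Q: 632 − 1(164.4) − 1(67.52) = 400.1
  V: 0 + 2(164.4) = 328.8
  P: 0 + 1(67.52) = 67.52
  U: 0 + 2(67.52) = 135
Total out = 931.5 mol; y_P = 67.52 / 931.5 = 0.07249.

0.0725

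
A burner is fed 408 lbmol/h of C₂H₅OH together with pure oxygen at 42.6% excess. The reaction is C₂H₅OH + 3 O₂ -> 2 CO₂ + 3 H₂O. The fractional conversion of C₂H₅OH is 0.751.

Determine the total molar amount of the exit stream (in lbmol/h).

2460 lbmol/h

Stoichiometric O₂ = 3 × 408 = 1224 lbmol/h; O₂ fed = 1224 × 1.426 = 1745 lbmol/h.
Fuel reacted = 0.751 × 408 → ξ = 306.4 lbmol/h.
Outlet (n = n₀ + ν ξ):
  C₂H₅OH: 408 − 1(306.4) = 101.6
  O₂: 1745 − 3(306.4) = 826.2
  CO₂: 0 + 2(306.4) = 612.8
  H₂O: 0 + 3(306.4) = 919.2
Total out = 101.6 + 826.2 + 612.8 + 919.2 = 2460 lbmol/h.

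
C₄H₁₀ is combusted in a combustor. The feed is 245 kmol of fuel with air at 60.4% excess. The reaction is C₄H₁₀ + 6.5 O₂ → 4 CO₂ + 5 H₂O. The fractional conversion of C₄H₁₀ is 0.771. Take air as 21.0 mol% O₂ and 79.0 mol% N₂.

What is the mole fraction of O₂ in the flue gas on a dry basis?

0.113

Stoichiometric O₂ = 6.5 × 245 = 1592 kmol; O₂ fed = 1592 × 1.604 = 2554 kmol.
N₂ fed = 2554 × 79/21 = 9609 kmol.
Fuel reacted = 0.771 × 245 → ξ = 188.9 kmol.
Outlet (n = n₀ + ν ξ):
  C₄H₁₀: 245 − 1(188.9) = 56.1
  O₂: 2554 − 6.5(188.9) = 1327
  N₂: 9609 (inert)
  CO₂: 0 + 4(188.9) = 755.6
  H₂O: 0 + 5(188.9) = 944.5
Dry total = 11750 kmol; y_O₂ (dry) = 1327 / 11750 = 0.1129.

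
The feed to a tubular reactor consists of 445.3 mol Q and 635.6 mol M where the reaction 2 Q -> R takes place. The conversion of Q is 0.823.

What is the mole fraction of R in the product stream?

0.204

Q reacted = 0.823 × 445.3 = 366.5 mol; ν_Q = −2, so ξ = 366.5/2 = 183.2 mol.
Outlet amounts (n = n₀ + ν ξ):
  Q: 445.3 − 2(183.2) = 78.82
  R: 0 + 1(183.2) = 183.2
  M: 635.6 (inert)
Total out = 897.7 mol; y_R = 183.2 / 897.7 = 0.2041.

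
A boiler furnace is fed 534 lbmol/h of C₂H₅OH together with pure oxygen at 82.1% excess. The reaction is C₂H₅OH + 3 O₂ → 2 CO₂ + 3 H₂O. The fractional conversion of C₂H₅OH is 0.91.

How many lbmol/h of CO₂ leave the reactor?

Stoichiometric O₂ = 3 × 534 = 1602 lbmol/h; O₂ fed = 1602 × 1.821 = 2917 lbmol/h.
Fuel reacted = 0.91 × 534 → ξ = 485.9 lbmol/h.
Outlet (n = n₀ + ν ξ):
  C₂H₅OH: 534 − 1(485.9) = 48.06
  O₂: 2917 − 3(485.9) = 1459
  CO₂: 0 + 2(485.9) = 971.9
  H₂O: 0 + 3(485.9) = 1458

972 lbmol/h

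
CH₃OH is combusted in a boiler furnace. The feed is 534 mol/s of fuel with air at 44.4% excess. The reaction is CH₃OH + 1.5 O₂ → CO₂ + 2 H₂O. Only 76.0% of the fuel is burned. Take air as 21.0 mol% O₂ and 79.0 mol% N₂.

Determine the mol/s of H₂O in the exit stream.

Stoichiometric O₂ = 1.5 × 534 = 801 mol/s; O₂ fed = 801 × 1.444 = 1157 mol/s.
N₂ fed = 1157 × 79/21 = 4351 mol/s.
Fuel reacted = 0.76 × 534 → ξ = 405.8 mol/s.
Outlet (n = n₀ + ν ξ):
  CH₃OH: 534 − 1(405.8) = 128.2
  O₂: 1157 − 1.5(405.8) = 547.9
  N₂: 4351 (inert)
  CO₂: 0 + 1(405.8) = 405.8
  H₂O: 0 + 2(405.8) = 811.7

812 mol/s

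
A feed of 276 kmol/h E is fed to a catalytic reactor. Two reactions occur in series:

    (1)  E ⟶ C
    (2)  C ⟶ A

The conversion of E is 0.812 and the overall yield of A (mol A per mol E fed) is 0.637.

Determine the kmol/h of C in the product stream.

48.3 kmol/h

Conversion of E: E consumed = 1ξ₁ = 0.812 × 276 → ξ₁ = 224.1 kmol/h.
Yield of A: 1ξ₂ / 276 = 0.637 → ξ₂ = 175.8 kmol/h.
Outlet amounts (n = n₀ + Σ ν·ξ):
  E: 276 − 1(224.1) = 51.89
  C: 0 + 1(224.1) − 1(175.8) = 48.3
  A: 0 + 1(175.8) = 175.8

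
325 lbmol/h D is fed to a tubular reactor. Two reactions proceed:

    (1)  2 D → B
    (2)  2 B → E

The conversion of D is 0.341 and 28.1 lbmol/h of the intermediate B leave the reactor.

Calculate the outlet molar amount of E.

Conversion of D: D consumed = 2ξ₁ = 0.341 × 325 → ξ₁ = 55.41 lbmol/h.
B balance: n_B = 0 + 1ξ₁ − 2ξ₂ = 28.1 → ξ₂ = (1·55.41 − 28.1)/2 = 13.66 lbmol/h.
Outlet amounts (n = n₀ + Σ ν·ξ):
  D: 325 − 2(55.41) = 214.2
  B: 0 + 1(55.41) − 2(13.66) = 28.1
  E: 0 + 1(13.66) = 13.66

13.7 lbmol/h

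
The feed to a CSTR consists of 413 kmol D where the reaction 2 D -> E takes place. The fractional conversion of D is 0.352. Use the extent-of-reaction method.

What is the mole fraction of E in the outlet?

D reacted = 0.352 × 413 = 145.4 kmol; ν_D = −2, so ξ = 145.4/2 = 72.69 kmol.
Outlet amounts (n = n₀ + ν ξ):
  D: 413 − 2(72.69) = 267.6
  E: 0 + 1(72.69) = 72.69
Total out = 340.3 kmol; y_E = 72.69 / 340.3 = 0.2136.

0.214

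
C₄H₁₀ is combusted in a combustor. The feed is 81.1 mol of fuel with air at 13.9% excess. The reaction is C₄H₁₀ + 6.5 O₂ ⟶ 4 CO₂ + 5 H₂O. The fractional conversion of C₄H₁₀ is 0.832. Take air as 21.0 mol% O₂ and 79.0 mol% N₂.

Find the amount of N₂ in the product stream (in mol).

2260 mol

Stoichiometric O₂ = 6.5 × 81.1 = 527.1 mol; O₂ fed = 527.1 × 1.139 = 600.4 mol.
N₂ fed = 600.4 × 79/21 = 2259 mol.
Fuel reacted = 0.832 × 81.1 → ξ = 67.48 mol.
Outlet (n = n₀ + ν ξ):
  C₄H₁₀: 81.1 − 1(67.48) = 13.62
  O₂: 600.4 − 6.5(67.48) = 161.8
  N₂: 2259 (inert)
  CO₂: 0 + 4(67.48) = 269.9
  H₂O: 0 + 5(67.48) = 337.4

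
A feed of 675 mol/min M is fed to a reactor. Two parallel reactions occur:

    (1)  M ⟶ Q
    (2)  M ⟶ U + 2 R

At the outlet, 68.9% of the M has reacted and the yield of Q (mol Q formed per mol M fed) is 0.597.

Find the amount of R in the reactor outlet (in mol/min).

Yield of Q: 1ξ₁ / 675 = 0.597 → ξ₁ = 403 mol/min.
Conversion of M: 1ξ₁ + 1ξ₂ = 0.689 × 675 = 465.1 → ξ₂ = 62.1 mol/min.
Outlet amounts (n = n₀ + Σ ν·ξ):
  M: 675 − 1(403) − 1(62.1) = 209.9
  Q: 0 + 1(403) = 403
  U: 0 + 1(62.1) = 62.1
  R: 0 + 2(62.1) = 124.2

124 mol/min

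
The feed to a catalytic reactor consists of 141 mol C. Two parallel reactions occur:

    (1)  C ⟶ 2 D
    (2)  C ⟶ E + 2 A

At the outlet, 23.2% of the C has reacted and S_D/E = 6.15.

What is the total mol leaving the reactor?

Conversion of C: C consumed = 0.232 × 141 = 32.71 mol = 1ξ₁ + 1ξ₂.
Selectivity: 2ξ₁ / (1ξ₂) = 6.15 → ξ₁ = 3.075 ξ₂.
Substitute: (1·3.075 + 1) ξ₂ = 32.71 → ξ₂ = 8.027 mol, ξ₁ = 24.68 mol.
Outlet amounts (n = n₀ + Σ ν·ξ):
  C: 141 − 1(24.68) − 1(8.027) = 108.3
  D: 0 + 2(24.68) = 49.37
  E: 0 + 1(8.027) = 8.027
  A: 0 + 2(8.027) = 16.05
Total out = 108.3 + 49.37 + 8.027 + 16.05 = 181.7 mol.

182 mol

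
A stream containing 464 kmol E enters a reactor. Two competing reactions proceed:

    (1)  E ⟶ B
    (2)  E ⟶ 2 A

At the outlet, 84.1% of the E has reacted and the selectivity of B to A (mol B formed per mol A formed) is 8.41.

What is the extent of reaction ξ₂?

Conversion of E: E consumed = 0.841 × 464 = 390.2 kmol = 1ξ₁ + 1ξ₂.
Selectivity: 1ξ₁ / (2ξ₂) = 8.41 → ξ₁ = 16.82 ξ₂.
Substitute: (1·16.82 + 1) ξ₂ = 390.2 → ξ₂ = 21.9 kmol, ξ₁ = 368.3 kmol.
Outlet amounts (n = n₀ + Σ ν·ξ):
  E: 464 − 1(368.3) − 1(21.9) = 73.78
  B: 0 + 1(368.3) = 368.3
  A: 0 + 2(21.9) = 43.8

ξ₂ = 21.9 kmol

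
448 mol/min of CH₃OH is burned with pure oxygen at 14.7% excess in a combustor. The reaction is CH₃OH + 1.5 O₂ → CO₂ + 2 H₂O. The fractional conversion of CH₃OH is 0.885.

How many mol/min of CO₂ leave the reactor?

396 mol/min

Stoichiometric O₂ = 1.5 × 448 = 672 mol/min; O₂ fed = 672 × 1.147 = 770.8 mol/min.
Fuel reacted = 0.885 × 448 → ξ = 396.5 mol/min.
Outlet (n = n₀ + ν ξ):
  CH₃OH: 448 − 1(396.5) = 51.52
  O₂: 770.8 − 1.5(396.5) = 176.1
  CO₂: 0 + 1(396.5) = 396.5
  H₂O: 0 + 2(396.5) = 793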